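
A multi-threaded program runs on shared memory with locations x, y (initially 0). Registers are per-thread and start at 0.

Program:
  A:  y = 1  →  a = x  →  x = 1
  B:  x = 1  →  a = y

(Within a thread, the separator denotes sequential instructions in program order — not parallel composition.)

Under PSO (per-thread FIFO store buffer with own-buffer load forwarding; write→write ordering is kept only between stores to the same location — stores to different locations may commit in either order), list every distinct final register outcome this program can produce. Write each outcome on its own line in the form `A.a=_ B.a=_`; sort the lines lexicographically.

A.a=0 B.a=0
A.a=0 B.a=1
A.a=1 B.a=0
A.a=1 B.a=1

outcome vector order: (A.a,B.a)
|PSO outcomes| = 4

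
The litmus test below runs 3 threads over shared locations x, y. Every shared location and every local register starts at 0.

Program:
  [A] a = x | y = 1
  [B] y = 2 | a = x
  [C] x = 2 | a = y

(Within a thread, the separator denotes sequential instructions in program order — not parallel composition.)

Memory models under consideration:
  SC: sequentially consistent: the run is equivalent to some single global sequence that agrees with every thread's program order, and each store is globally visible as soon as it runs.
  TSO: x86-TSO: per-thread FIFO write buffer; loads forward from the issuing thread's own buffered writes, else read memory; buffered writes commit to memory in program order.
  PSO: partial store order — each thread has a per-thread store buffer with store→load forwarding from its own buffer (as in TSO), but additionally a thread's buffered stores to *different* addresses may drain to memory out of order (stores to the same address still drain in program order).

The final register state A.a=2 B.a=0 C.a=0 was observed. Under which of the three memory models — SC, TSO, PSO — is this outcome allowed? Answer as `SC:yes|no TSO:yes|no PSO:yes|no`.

SC:no TSO:yes PSO:yes

outcome vector order: (A.a,B.a,C.a)
under SC → 001, 002, 020, 021, 022, 201, 202, 220, 221, 222
under TSO → 000, 001, 002, 020, 021, 022, 200, 201, 202, 220, 221, 222
under PSO → 000, 001, 002, 020, 021, 022, 200, 201, 202, 220, 221, 222
target 200 ∈ {TSO,PSO}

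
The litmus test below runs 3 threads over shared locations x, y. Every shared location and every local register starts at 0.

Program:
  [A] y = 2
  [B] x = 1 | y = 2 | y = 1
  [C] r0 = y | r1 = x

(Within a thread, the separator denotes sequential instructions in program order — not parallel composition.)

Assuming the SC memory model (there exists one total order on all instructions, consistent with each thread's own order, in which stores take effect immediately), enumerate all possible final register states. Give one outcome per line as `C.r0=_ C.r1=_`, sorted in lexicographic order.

outcome vector order: (C.r0,C.r1)
|SC outcomes| = 5

C.r0=0 C.r1=0
C.r0=0 C.r1=1
C.r0=1 C.r1=1
C.r0=2 C.r1=0
C.r0=2 C.r1=1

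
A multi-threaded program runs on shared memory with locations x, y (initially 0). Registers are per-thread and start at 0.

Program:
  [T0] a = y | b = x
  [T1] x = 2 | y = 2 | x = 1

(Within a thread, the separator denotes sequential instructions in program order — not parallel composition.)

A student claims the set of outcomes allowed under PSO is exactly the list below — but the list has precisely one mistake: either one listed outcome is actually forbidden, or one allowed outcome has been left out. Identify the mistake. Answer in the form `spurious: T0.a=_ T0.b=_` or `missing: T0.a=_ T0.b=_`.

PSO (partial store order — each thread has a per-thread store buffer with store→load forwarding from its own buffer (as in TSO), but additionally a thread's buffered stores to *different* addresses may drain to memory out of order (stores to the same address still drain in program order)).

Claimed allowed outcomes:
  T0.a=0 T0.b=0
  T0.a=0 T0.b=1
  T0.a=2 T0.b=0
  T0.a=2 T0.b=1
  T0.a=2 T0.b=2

missing: T0.a=0 T0.b=2

outcome vector order: (T0.a,T0.b)
PSO: 6 outcomes — {<0 0>; <0 1>; <0 2>; <2 0>; <2 1>; <2 2>}
PSO∖claimed = {<0 2>}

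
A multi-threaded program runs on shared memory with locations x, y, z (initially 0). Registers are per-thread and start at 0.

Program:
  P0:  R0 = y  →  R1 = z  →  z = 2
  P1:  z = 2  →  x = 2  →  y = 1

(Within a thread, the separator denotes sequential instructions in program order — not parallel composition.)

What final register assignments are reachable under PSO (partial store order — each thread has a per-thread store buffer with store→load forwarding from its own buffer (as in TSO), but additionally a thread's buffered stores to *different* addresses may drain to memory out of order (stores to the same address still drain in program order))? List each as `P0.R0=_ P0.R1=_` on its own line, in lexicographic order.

P0.R0=0 P0.R1=0
P0.R0=0 P0.R1=2
P0.R0=1 P0.R1=0
P0.R0=1 P0.R1=2

outcome vector order: (P0.R0,P0.R1)
|PSO outcomes| = 4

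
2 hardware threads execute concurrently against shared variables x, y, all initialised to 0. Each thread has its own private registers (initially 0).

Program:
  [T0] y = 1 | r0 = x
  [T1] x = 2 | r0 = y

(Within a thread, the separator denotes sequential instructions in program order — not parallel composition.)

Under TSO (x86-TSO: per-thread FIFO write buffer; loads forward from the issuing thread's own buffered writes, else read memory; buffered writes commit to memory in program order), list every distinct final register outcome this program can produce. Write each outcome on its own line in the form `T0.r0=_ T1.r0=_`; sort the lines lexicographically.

T0.r0=0 T1.r0=0
T0.r0=0 T1.r0=1
T0.r0=2 T1.r0=0
T0.r0=2 T1.r0=1

outcome vector order: (T0.r0,T1.r0)
|TSO outcomes| = 4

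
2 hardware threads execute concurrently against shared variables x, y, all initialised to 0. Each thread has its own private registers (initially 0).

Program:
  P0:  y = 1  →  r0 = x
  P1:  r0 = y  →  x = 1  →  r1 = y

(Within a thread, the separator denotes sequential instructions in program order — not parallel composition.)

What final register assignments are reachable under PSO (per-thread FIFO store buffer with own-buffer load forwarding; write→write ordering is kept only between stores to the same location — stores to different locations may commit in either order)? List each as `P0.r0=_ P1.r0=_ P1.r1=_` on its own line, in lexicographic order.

outcome vector order: (P0.r0,P1.r0,P1.r1)
|PSO outcomes| = 6

P0.r0=0 P1.r0=0 P1.r1=0
P0.r0=0 P1.r0=0 P1.r1=1
P0.r0=0 P1.r0=1 P1.r1=1
P0.r0=1 P1.r0=0 P1.r1=0
P0.r0=1 P1.r0=0 P1.r1=1
P0.r0=1 P1.r0=1 P1.r1=1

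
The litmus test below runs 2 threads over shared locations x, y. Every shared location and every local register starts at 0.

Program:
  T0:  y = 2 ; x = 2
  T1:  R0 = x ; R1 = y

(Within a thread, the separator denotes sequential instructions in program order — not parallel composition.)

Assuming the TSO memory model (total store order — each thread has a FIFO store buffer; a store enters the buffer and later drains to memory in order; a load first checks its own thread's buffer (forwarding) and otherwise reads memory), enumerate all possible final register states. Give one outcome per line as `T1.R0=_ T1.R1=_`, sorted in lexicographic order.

T1.R0=0 T1.R1=0
T1.R0=0 T1.R1=2
T1.R0=2 T1.R1=2

outcome vector order: (T1.R0,T1.R1)
|TSO outcomes| = 3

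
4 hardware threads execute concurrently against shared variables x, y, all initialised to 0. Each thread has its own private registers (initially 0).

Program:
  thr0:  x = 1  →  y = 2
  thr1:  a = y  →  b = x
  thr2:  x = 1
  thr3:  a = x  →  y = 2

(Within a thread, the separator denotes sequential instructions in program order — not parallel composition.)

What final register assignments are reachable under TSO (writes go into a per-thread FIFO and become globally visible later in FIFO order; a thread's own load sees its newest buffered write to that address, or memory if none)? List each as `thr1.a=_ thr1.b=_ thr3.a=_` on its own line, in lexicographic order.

thr1.a=0 thr1.b=0 thr3.a=0
thr1.a=0 thr1.b=0 thr3.a=1
thr1.a=0 thr1.b=1 thr3.a=0
thr1.a=0 thr1.b=1 thr3.a=1
thr1.a=2 thr1.b=0 thr3.a=0
thr1.a=2 thr1.b=1 thr3.a=0
thr1.a=2 thr1.b=1 thr3.a=1

outcome vector order: (thr1.a,thr1.b,thr3.a)
|TSO outcomes| = 7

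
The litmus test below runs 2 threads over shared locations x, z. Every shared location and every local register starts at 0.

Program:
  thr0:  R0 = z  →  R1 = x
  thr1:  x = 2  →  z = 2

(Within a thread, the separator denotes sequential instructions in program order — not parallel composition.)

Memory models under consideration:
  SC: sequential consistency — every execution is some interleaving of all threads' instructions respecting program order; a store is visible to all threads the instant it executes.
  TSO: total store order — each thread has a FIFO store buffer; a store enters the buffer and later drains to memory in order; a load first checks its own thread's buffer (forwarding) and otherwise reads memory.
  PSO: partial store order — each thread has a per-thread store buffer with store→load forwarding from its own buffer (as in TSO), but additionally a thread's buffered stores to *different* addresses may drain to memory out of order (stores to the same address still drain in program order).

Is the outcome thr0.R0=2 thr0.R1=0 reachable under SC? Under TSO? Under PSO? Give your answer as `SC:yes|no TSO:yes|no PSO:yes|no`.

SC:no TSO:no PSO:yes

outcome vector order: (thr0.R0,thr0.R1)
[SC] allowed = {0/0 0/2 2/2}
[TSO] allowed = {0/0 0/2 2/2}
[PSO] allowed = {0/0 0/2 2/0 2/2}
target 2/0 ∈ {PSO}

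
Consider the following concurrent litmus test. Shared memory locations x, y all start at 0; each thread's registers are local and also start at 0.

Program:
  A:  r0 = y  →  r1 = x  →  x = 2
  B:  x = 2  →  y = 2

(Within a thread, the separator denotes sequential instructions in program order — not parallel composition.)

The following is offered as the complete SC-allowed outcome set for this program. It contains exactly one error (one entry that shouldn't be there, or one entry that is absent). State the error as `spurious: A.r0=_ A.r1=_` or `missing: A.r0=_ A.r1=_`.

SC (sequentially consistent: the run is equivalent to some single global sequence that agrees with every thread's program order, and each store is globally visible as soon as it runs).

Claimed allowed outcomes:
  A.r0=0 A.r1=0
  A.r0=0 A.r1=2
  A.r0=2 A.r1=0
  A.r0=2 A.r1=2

spurious: A.r0=2 A.r1=0

outcome vector order: (A.r0,A.r1)
under SC → 00; 02; 22
claimed∖SC = {20}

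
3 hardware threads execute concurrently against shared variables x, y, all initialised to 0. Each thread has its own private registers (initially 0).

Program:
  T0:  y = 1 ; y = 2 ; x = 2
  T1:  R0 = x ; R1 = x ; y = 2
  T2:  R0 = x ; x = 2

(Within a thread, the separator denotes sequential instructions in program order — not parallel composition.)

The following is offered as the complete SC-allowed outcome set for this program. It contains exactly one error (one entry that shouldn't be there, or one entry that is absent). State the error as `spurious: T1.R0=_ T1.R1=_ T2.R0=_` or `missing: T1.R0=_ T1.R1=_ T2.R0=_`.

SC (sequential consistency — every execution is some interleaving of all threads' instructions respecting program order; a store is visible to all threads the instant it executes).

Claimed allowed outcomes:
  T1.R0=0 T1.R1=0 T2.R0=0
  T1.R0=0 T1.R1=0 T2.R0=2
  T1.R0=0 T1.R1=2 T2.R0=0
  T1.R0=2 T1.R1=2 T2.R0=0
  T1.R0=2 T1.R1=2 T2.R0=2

missing: T1.R0=0 T1.R1=2 T2.R0=2

outcome vector order: (T1.R0,T1.R1,T2.R0)
under SC → 000 002 020 022 220 222
SC∖claimed = {022}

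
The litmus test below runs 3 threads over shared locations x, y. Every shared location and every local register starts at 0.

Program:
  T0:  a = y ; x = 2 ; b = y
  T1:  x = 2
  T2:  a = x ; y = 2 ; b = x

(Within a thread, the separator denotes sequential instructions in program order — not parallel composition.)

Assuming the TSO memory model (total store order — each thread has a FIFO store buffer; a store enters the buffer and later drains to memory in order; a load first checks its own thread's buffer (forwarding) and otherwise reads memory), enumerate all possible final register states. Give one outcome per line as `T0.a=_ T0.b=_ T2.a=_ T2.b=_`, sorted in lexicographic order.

outcome vector order: (T0.a,T0.b,T2.a,T2.b)
|TSO outcomes| = 9

T0.a=0 T0.b=0 T2.a=0 T2.b=0
T0.a=0 T0.b=0 T2.a=0 T2.b=2
T0.a=0 T0.b=0 T2.a=2 T2.b=2
T0.a=0 T0.b=2 T2.a=0 T2.b=0
T0.a=0 T0.b=2 T2.a=0 T2.b=2
T0.a=0 T0.b=2 T2.a=2 T2.b=2
T0.a=2 T0.b=2 T2.a=0 T2.b=0
T0.a=2 T0.b=2 T2.a=0 T2.b=2
T0.a=2 T0.b=2 T2.a=2 T2.b=2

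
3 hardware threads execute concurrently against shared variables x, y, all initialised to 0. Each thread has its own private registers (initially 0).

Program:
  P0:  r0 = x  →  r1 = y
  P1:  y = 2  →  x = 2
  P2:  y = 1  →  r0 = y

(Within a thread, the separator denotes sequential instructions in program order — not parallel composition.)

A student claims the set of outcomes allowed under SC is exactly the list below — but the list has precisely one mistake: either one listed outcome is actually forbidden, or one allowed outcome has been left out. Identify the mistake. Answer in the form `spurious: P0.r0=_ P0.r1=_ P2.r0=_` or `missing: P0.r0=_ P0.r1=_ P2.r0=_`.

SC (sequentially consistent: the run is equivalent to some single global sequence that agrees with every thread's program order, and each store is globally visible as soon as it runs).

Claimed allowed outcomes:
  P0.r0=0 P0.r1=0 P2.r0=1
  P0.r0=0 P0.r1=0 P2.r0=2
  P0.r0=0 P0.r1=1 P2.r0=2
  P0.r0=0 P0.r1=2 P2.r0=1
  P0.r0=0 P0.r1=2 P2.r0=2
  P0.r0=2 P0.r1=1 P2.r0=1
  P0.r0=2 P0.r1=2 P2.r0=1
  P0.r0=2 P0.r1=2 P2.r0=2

outcome vector order: (P0.r0,P0.r1,P2.r0)
SC: 9 outcomes — {001; 002; 011; 012; 021; 022; 211; 221; 222}
SC∖claimed = {011}

missing: P0.r0=0 P0.r1=1 P2.r0=1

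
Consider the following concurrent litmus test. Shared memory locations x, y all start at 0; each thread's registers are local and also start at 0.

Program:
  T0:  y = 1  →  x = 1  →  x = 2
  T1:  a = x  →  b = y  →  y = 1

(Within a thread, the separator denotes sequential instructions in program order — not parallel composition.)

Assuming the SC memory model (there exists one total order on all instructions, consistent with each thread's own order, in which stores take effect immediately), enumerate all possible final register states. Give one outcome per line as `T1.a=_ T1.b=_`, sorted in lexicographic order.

outcome vector order: (T1.a,T1.b)
|SC outcomes| = 4

T1.a=0 T1.b=0
T1.a=0 T1.b=1
T1.a=1 T1.b=1
T1.a=2 T1.b=1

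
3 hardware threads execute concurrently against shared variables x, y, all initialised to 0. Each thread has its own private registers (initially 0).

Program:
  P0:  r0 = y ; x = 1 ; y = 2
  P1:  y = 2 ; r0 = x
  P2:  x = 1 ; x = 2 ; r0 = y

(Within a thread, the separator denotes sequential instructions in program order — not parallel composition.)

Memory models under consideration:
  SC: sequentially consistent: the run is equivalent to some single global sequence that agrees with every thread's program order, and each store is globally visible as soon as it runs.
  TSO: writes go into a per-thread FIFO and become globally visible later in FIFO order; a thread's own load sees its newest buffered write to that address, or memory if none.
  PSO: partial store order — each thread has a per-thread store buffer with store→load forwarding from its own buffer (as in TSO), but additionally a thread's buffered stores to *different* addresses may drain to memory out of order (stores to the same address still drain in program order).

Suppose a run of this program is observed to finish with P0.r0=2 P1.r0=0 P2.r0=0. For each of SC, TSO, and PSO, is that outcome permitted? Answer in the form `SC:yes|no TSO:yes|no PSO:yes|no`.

SC:no TSO:yes PSO:yes

outcome vector order: (P0.r0,P1.r0,P2.r0)
[SC] allowed = {0/0/2; 0/1/0; 0/1/2; 0/2/0; 0/2/2; 2/0/2; 2/1/0; 2/1/2; 2/2/0; 2/2/2}
[TSO] allowed = {0/0/0; 0/0/2; 0/1/0; 0/1/2; 0/2/0; 0/2/2; 2/0/0; 2/0/2; 2/1/0; 2/1/2; 2/2/0; 2/2/2}
[PSO] allowed = {0/0/0; 0/0/2; 0/1/0; 0/1/2; 0/2/0; 0/2/2; 2/0/0; 2/0/2; 2/1/0; 2/1/2; 2/2/0; 2/2/2}
target 2/0/0 ∈ {TSO,PSO}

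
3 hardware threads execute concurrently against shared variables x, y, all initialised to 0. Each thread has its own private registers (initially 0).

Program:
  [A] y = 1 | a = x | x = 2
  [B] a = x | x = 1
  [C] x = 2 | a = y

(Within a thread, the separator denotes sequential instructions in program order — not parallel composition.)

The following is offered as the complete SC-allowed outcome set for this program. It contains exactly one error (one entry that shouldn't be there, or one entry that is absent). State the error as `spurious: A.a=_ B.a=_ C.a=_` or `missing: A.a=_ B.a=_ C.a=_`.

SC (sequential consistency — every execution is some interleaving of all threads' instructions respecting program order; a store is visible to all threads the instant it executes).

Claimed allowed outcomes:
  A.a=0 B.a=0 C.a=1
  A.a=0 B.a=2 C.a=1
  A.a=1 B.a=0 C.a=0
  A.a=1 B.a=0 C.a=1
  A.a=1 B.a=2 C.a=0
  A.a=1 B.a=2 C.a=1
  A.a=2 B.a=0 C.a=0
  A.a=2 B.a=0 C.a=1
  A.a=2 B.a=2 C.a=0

missing: A.a=2 B.a=2 C.a=1

outcome vector order: (A.a,B.a,C.a)
SC (10): 0/0/1, 0/2/1, 1/0/0, 1/0/1, 1/2/0, 1/2/1, 2/0/0, 2/0/1, 2/2/0, 2/2/1
SC∖claimed = {2/2/1}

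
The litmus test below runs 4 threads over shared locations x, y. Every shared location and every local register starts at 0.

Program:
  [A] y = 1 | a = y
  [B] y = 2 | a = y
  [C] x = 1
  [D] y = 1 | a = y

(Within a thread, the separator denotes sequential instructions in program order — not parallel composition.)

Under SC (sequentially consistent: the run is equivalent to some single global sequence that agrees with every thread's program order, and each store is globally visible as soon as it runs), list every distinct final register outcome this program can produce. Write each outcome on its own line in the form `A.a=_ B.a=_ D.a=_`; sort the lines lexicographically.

A.a=1 B.a=1 D.a=1
A.a=1 B.a=1 D.a=2
A.a=1 B.a=2 D.a=1
A.a=1 B.a=2 D.a=2
A.a=2 B.a=1 D.a=1
A.a=2 B.a=2 D.a=1
A.a=2 B.a=2 D.a=2

outcome vector order: (A.a,B.a,D.a)
|SC outcomes| = 7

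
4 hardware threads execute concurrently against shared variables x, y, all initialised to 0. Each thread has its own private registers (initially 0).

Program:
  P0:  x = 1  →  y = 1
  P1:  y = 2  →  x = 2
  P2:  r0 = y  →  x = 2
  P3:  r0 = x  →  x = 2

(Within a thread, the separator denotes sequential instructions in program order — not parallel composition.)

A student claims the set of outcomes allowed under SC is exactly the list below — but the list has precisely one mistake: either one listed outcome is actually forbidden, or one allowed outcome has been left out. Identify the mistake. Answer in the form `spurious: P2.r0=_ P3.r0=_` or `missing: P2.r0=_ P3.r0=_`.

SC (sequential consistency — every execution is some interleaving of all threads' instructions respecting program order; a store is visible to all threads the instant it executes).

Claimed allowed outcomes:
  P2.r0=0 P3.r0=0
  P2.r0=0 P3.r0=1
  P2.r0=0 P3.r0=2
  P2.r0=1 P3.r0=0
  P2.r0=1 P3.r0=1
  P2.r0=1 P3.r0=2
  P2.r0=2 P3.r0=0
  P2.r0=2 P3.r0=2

outcome vector order: (P2.r0,P3.r0)
SC: 9 outcomes — {0/0; 0/1; 0/2; 1/0; 1/1; 1/2; 2/0; 2/1; 2/2}
SC∖claimed = {2/1}

missing: P2.r0=2 P3.r0=1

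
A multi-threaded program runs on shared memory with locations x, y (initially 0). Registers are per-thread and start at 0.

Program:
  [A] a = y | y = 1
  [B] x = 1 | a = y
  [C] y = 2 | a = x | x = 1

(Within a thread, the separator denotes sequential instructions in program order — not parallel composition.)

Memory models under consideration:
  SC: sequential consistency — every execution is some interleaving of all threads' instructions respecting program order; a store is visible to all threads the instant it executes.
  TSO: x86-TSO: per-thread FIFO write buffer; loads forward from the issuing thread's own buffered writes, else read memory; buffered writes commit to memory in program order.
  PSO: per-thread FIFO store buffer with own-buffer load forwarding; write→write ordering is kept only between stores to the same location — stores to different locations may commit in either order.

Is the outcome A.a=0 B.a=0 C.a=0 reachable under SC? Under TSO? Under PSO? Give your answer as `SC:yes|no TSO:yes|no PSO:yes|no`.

outcome vector order: (A.a,B.a,C.a)
SC: 10 outcomes — {0/0/1; 0/1/0; 0/1/1; 0/2/0; 0/2/1; 2/0/1; 2/1/0; 2/1/1; 2/2/0; 2/2/1}
TSO: 12 outcomes — {0/0/0; 0/0/1; 0/1/0; 0/1/1; 0/2/0; 0/2/1; 2/0/0; 2/0/1; 2/1/0; 2/1/1; 2/2/0; 2/2/1}
PSO: 12 outcomes — {0/0/0; 0/0/1; 0/1/0; 0/1/1; 0/2/0; 0/2/1; 2/0/0; 2/0/1; 2/1/0; 2/1/1; 2/2/0; 2/2/1}
target 0/0/0 ∈ {TSO,PSO}

SC:no TSO:yes PSO:yes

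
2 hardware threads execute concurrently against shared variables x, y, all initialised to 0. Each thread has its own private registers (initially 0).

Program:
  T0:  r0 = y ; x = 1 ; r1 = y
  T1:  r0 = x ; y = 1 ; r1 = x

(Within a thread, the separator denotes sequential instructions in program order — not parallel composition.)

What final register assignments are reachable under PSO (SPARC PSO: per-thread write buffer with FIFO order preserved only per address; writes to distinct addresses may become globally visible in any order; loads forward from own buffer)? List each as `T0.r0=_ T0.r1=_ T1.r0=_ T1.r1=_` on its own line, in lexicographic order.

T0.r0=0 T0.r1=0 T1.r0=0 T1.r1=0
T0.r0=0 T0.r1=0 T1.r0=0 T1.r1=1
T0.r0=0 T0.r1=0 T1.r0=1 T1.r1=1
T0.r0=0 T0.r1=1 T1.r0=0 T1.r1=0
T0.r0=0 T0.r1=1 T1.r0=0 T1.r1=1
T0.r0=0 T0.r1=1 T1.r0=1 T1.r1=1
T0.r0=1 T0.r1=1 T1.r0=0 T1.r1=0
T0.r0=1 T0.r1=1 T1.r0=0 T1.r1=1

outcome vector order: (T0.r0,T0.r1,T1.r0,T1.r1)
|PSO outcomes| = 8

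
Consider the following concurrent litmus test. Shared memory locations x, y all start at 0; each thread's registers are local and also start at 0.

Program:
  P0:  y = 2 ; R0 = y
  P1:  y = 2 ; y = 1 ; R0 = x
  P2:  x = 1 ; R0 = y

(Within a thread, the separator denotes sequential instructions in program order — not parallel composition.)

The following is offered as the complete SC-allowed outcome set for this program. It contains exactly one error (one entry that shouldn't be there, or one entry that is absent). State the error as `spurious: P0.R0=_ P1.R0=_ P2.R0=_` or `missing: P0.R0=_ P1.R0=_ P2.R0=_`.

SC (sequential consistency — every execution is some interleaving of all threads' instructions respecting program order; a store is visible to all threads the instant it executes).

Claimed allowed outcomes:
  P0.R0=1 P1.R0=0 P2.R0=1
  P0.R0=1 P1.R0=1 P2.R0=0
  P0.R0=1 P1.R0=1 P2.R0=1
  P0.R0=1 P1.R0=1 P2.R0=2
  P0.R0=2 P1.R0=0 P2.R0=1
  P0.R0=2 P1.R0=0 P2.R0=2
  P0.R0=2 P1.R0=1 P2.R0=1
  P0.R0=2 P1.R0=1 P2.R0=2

missing: P0.R0=2 P1.R0=1 P2.R0=0

outcome vector order: (P0.R0,P1.R0,P2.R0)
[SC] allowed = {(1,0,1) (1,1,0) (1,1,1) (1,1,2) (2,0,1) (2,0,2) (2,1,0) (2,1,1) (2,1,2)}
SC∖claimed = {(2,1,0)}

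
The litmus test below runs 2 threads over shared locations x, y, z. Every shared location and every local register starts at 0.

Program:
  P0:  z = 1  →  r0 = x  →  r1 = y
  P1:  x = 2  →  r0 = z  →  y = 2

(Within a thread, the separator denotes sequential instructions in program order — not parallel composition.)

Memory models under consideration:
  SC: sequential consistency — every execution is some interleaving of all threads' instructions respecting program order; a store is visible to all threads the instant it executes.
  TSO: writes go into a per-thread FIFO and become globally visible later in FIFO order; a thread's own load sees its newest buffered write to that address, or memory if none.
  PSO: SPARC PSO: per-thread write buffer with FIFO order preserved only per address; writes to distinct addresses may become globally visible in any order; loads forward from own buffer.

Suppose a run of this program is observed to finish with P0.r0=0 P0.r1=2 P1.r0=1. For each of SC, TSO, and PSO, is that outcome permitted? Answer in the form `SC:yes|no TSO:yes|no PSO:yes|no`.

SC:yes TSO:yes PSO:yes

outcome vector order: (P0.r0,P0.r1,P1.r0)
under SC → <0 0 1>, <0 2 1>, <2 0 0>, <2 0 1>, <2 2 0>, <2 2 1>
under TSO → <0 0 0>, <0 0 1>, <0 2 0>, <0 2 1>, <2 0 0>, <2 0 1>, <2 2 0>, <2 2 1>
under PSO → <0 0 0>, <0 0 1>, <0 2 0>, <0 2 1>, <2 0 0>, <2 0 1>, <2 2 0>, <2 2 1>
target <0 2 1> ∈ {SC,TSO,PSO}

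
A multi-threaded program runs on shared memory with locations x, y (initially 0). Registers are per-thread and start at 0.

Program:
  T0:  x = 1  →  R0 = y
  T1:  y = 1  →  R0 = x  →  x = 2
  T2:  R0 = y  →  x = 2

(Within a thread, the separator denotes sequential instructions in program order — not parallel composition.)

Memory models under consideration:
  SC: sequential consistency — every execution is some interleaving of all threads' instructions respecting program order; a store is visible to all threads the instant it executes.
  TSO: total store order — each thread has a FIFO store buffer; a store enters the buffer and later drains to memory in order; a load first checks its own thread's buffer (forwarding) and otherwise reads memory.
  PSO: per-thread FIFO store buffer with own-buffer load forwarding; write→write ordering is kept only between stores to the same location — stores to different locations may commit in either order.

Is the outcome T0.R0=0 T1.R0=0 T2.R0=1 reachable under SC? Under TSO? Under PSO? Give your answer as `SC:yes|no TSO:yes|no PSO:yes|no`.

SC:no TSO:yes PSO:yes

outcome vector order: (T0.R0,T1.R0,T2.R0)
[SC] allowed = {010, 011, 020, 021, 100, 101, 110, 111, 120, 121}
[TSO] allowed = {000, 001, 010, 011, 020, 021, 100, 101, 110, 111, 120, 121}
[PSO] allowed = {000, 001, 010, 011, 020, 021, 100, 101, 110, 111, 120, 121}
target 001 ∈ {TSO,PSO}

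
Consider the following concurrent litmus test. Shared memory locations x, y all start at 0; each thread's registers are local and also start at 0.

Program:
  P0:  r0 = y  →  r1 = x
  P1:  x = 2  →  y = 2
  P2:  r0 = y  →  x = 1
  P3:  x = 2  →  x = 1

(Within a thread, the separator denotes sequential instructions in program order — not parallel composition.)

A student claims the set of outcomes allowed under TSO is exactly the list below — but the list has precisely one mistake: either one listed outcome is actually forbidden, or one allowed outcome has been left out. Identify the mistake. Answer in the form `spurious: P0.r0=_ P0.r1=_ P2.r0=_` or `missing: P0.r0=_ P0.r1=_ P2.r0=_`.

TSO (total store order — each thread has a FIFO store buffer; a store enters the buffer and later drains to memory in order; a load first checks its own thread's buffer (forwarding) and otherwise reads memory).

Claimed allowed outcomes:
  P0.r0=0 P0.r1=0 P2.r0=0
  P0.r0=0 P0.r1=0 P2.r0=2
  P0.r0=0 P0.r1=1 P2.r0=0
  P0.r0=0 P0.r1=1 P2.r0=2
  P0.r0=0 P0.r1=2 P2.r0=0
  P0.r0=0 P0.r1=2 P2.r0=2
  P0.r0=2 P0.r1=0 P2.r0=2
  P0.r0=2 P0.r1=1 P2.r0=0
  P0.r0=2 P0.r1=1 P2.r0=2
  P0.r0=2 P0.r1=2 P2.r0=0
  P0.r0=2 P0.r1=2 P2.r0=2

outcome vector order: (P0.r0,P0.r1,P2.r0)
under TSO → <0 0 0>; <0 0 2>; <0 1 0>; <0 1 2>; <0 2 0>; <0 2 2>; <2 1 0>; <2 1 2>; <2 2 0>; <2 2 2>
claimed∖TSO = {<2 0 2>}

spurious: P0.r0=2 P0.r1=0 P2.r0=2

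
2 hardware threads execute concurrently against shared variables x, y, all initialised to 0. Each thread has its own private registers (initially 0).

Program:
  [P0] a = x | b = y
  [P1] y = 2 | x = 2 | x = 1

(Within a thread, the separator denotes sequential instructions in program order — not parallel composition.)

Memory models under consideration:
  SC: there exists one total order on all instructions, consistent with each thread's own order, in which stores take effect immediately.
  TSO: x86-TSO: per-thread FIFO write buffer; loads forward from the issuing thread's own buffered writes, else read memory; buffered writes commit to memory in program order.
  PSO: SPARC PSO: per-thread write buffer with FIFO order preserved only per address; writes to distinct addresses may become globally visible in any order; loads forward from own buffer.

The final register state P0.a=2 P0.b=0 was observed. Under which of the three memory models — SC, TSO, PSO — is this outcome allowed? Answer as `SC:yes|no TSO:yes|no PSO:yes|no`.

SC:no TSO:no PSO:yes

outcome vector order: (P0.a,P0.b)
SC: 4 outcomes — {0/0, 0/2, 1/2, 2/2}
TSO: 4 outcomes — {0/0, 0/2, 1/2, 2/2}
PSO: 6 outcomes — {0/0, 0/2, 1/0, 1/2, 2/0, 2/2}
target 2/0 ∈ {PSO}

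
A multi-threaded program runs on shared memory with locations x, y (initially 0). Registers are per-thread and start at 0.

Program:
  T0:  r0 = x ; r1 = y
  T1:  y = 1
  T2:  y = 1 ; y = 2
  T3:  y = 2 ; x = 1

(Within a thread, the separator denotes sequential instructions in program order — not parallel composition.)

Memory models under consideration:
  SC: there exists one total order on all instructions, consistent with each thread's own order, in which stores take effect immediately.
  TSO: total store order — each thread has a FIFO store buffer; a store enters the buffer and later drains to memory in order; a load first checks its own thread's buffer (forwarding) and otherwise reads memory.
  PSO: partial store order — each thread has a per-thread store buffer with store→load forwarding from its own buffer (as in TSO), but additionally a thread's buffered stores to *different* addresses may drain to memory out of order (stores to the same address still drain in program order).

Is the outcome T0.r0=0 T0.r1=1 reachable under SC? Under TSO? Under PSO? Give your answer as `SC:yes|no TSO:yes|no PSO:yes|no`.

outcome vector order: (T0.r0,T0.r1)
SC: 5 outcomes — {0/0; 0/1; 0/2; 1/1; 1/2}
TSO: 5 outcomes — {0/0; 0/1; 0/2; 1/1; 1/2}
PSO: 6 outcomes — {0/0; 0/1; 0/2; 1/0; 1/1; 1/2}
target 0/1 ∈ {SC,TSO,PSO}

SC:yes TSO:yes PSO:yes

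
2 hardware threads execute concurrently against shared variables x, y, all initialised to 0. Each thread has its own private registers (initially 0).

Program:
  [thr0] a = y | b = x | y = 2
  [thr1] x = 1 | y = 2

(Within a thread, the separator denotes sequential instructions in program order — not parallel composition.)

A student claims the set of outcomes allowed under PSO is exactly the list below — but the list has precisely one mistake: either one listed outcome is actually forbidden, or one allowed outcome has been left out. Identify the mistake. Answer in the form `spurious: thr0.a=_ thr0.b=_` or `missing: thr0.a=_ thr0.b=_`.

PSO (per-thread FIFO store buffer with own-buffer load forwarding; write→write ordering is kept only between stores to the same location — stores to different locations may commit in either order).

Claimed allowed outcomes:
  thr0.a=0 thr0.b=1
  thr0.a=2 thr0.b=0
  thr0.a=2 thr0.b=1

missing: thr0.a=0 thr0.b=0

outcome vector order: (thr0.a,thr0.b)
under PSO → 00 01 20 21
PSO∖claimed = {00}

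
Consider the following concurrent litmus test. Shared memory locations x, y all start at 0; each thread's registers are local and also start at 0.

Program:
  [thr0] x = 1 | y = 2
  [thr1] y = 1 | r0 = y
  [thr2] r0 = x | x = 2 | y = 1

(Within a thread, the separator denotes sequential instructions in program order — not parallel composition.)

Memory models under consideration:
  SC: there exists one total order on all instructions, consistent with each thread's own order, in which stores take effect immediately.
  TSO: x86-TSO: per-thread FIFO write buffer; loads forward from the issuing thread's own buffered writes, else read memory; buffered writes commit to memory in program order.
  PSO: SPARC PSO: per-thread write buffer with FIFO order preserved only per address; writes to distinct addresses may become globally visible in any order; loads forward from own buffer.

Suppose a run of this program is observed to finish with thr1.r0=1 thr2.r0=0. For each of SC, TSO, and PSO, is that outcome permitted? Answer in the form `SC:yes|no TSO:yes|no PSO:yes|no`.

outcome vector order: (thr1.r0,thr2.r0)
under SC → 10, 11, 20, 21
under TSO → 10, 11, 20, 21
under PSO → 10, 11, 20, 21
target 10 ∈ {SC,TSO,PSO}

SC:yes TSO:yes PSO:yes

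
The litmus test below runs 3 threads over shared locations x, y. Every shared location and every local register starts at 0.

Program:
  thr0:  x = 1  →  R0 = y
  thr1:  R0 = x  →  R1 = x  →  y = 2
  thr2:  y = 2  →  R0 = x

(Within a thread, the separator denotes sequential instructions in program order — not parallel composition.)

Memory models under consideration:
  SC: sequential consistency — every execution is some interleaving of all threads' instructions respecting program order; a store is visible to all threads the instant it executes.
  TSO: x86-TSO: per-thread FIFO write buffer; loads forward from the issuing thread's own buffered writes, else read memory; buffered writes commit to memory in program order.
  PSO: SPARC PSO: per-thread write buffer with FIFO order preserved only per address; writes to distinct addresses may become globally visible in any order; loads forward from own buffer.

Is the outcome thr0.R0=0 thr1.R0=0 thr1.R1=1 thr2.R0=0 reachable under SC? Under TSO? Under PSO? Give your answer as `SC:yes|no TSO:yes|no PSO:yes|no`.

SC:no TSO:yes PSO:yes

outcome vector order: (thr0.R0,thr1.R0,thr1.R1,thr2.R0)
SC: 9 outcomes — {<0 0 0 1> <0 0 1 1> <0 1 1 1> <2 0 0 0> <2 0 0 1> <2 0 1 0> <2 0 1 1> <2 1 1 0> <2 1 1 1>}
TSO: 12 outcomes — {<0 0 0 0> <0 0 0 1> <0 0 1 0> <0 0 1 1> <0 1 1 0> <0 1 1 1> <2 0 0 0> <2 0 0 1> <2 0 1 0> <2 0 1 1> <2 1 1 0> <2 1 1 1>}
PSO: 12 outcomes — {<0 0 0 0> <0 0 0 1> <0 0 1 0> <0 0 1 1> <0 1 1 0> <0 1 1 1> <2 0 0 0> <2 0 0 1> <2 0 1 0> <2 0 1 1> <2 1 1 0> <2 1 1 1>}
target <0 0 1 0> ∈ {TSO,PSO}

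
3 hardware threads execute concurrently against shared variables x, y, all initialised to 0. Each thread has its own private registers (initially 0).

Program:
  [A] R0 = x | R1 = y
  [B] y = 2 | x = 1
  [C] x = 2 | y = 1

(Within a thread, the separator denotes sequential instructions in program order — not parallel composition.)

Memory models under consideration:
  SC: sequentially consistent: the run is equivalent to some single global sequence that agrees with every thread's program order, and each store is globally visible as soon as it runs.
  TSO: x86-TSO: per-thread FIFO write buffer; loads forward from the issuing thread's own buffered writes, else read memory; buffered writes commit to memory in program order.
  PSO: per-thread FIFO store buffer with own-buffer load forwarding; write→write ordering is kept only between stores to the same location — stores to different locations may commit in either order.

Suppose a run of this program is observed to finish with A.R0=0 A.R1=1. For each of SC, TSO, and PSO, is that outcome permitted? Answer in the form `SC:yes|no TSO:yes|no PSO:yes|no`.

SC:yes TSO:yes PSO:yes

outcome vector order: (A.R0,A.R1)
SC (8): <0 0> <0 1> <0 2> <1 1> <1 2> <2 0> <2 1> <2 2>
TSO (8): <0 0> <0 1> <0 2> <1 1> <1 2> <2 0> <2 1> <2 2>
PSO (9): <0 0> <0 1> <0 2> <1 0> <1 1> <1 2> <2 0> <2 1> <2 2>
target <0 1> ∈ {SC,TSO,PSO}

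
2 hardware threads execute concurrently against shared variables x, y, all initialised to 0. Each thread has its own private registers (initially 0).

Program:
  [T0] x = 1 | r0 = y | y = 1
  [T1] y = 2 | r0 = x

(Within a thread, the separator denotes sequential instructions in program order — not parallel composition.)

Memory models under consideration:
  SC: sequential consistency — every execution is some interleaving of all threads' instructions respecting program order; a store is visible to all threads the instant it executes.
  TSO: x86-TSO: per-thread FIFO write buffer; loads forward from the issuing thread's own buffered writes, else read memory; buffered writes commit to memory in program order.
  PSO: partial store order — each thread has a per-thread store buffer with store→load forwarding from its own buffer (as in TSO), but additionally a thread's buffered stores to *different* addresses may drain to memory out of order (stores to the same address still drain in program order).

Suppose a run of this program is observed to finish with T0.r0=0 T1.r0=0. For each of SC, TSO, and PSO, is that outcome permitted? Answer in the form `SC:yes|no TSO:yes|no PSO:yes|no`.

outcome vector order: (T0.r0,T1.r0)
[SC] allowed = {(0,1) (2,0) (2,1)}
[TSO] allowed = {(0,0) (0,1) (2,0) (2,1)}
[PSO] allowed = {(0,0) (0,1) (2,0) (2,1)}
target (0,0) ∈ {TSO,PSO}

SC:no TSO:yes PSO:yes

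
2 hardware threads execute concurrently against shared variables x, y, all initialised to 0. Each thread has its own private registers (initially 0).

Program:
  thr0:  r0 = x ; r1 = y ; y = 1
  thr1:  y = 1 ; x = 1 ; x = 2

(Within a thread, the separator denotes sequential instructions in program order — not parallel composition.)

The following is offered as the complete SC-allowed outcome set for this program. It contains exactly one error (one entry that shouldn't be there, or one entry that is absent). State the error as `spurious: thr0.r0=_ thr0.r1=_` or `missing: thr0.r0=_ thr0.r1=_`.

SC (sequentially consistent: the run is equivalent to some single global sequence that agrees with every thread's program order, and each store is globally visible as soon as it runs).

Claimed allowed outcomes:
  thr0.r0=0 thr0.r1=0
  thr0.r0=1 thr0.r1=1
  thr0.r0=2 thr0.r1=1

outcome vector order: (thr0.r0,thr0.r1)
[SC] allowed = {<0 0> <0 1> <1 1> <2 1>}
SC∖claimed = {<0 1>}

missing: thr0.r0=0 thr0.r1=1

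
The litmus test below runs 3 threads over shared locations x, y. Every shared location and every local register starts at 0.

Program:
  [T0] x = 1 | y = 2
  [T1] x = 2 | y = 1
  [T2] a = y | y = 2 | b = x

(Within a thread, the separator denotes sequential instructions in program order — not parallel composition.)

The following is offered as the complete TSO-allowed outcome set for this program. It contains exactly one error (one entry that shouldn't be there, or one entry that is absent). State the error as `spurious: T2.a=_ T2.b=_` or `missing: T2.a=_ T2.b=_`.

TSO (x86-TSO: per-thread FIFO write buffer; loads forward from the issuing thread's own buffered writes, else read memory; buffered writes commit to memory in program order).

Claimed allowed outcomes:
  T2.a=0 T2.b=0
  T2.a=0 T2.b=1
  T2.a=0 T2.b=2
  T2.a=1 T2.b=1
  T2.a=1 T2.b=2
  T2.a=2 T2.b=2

outcome vector order: (T2.a,T2.b)
TSO: 7 outcomes — {<0 0> <0 1> <0 2> <1 1> <1 2> <2 1> <2 2>}
TSO∖claimed = {<2 1>}

missing: T2.a=2 T2.b=1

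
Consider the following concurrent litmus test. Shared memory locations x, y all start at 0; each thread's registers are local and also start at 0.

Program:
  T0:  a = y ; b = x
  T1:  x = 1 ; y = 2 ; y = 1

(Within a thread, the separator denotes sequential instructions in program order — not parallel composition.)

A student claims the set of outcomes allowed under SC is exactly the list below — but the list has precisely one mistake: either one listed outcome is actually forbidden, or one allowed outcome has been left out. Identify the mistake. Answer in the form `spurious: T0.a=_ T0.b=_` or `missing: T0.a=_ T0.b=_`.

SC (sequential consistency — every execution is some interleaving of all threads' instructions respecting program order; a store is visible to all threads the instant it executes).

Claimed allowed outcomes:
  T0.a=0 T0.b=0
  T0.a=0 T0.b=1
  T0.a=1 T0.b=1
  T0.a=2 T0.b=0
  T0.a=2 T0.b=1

outcome vector order: (T0.a,T0.b)
SC (4): <0 0> <0 1> <1 1> <2 1>
claimed∖SC = {<2 0>}

spurious: T0.a=2 T0.b=0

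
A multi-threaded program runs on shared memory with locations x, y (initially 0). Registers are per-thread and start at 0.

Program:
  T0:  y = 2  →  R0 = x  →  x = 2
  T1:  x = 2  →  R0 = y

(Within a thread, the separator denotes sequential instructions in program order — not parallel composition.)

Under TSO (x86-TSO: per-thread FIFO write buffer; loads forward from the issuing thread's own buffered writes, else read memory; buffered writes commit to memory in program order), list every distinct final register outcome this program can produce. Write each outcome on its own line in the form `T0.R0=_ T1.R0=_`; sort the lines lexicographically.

T0.R0=0 T1.R0=0
T0.R0=0 T1.R0=2
T0.R0=2 T1.R0=0
T0.R0=2 T1.R0=2

outcome vector order: (T0.R0,T1.R0)
|TSO outcomes| = 4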